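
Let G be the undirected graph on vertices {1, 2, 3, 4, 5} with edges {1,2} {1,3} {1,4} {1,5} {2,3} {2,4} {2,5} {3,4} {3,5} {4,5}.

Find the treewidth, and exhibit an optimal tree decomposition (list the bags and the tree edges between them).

A single bag containing all 5 vertices is trivially a valid decomposition of width 4. Conversely, {1, 2, 3, 4, 5} is a clique of size 5, and the vertices of any clique must share a bag in every tree decomposition; so some bag has ≥ 5 vertices and tw(G) ≥ 4. Hence tw(G) = 4 exactly.

Treewidth 4.
One such decomposition:
Bags: B1 = {1, 2, 3, 4, 5}
Tree: (single bag)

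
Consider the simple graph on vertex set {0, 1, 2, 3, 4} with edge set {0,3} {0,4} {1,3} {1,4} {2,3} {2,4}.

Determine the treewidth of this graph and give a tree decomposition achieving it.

Treewidth 2.
One such decomposition:
Bags: B1 = {2, 3, 4}  B2 = {0, 3, 4}  B3 = {1, 3, 4}
Tree: B1–B2, B2–B3

Every bag has size at most 3, so the width is 3 − 1 = 2 and tw(G) ≤ 2. The edges 2–4–0–3–2 form a cycle, so G is not a tree and its treewidth is at least 2. Hence tw(G) = 2 exactly.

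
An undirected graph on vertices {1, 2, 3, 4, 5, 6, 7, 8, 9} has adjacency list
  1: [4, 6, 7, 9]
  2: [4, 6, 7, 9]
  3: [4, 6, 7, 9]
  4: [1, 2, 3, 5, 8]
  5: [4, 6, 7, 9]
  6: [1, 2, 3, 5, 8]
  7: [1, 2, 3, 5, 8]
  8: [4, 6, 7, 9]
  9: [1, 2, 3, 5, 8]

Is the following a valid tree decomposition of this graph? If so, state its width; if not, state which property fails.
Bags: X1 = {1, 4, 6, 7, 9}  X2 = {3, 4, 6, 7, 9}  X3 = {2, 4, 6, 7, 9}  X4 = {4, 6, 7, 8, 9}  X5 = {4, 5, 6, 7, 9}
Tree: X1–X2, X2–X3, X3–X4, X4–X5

Every vertex of G appears in some bag (union = {1, 2, 3, 4, 5, 6, 7, 8, 9}); every edge is covered by a bag; and for each vertex v the set of bags containing v is connected in the bag tree. The decomposition is therefore valid. The largest bag has 5 vertices, so the width is 4.

Yes; width 4.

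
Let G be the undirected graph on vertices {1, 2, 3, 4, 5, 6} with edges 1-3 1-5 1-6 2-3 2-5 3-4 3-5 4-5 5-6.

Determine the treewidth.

2

A width-2 tree decomposition is:
Bags: B1 = {2, 3, 5}  B2 = {1, 3, 5}  B3 = {1, 5, 6}  B4 = {3, 4, 5}
Tree: B1–B2, B2–B3, B2–B4
Every bag has size at most 3, so the width is 3 − 1 = 2 and tw(G) ≤ 2. Conversely, {1, 3, 5} is a clique of size 3, and the vertices of any clique must share a bag in every tree decomposition; so some bag has ≥ 3 vertices and tw(G) ≥ 2. Combining the bounds, tw(G) = 2.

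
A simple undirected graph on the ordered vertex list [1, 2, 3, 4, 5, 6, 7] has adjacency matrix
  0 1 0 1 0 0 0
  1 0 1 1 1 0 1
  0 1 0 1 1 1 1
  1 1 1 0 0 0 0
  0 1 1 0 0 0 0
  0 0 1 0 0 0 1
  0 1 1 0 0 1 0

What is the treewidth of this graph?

A width-2 tree decomposition is:
Bags: B1 = {2, 3, 5}  B2 = {2, 3, 7}  B3 = {3, 6, 7}  B4 = {2, 3, 4}  B5 = {1, 2, 4}
Tree: B1–B2, B2–B3, B1–B4, B4–B5
Each bag holds 3 vertices, so the decomposition has width 2, which upper-bounds the treewidth. For the lower bound, the 3 vertices {1, 2, 4} are pairwise adjacent, and any tree decomposition puts a clique entirely inside one bag — forcing width ≥ 2. The upper and lower bounds meet at 2, so that is the treewidth.

2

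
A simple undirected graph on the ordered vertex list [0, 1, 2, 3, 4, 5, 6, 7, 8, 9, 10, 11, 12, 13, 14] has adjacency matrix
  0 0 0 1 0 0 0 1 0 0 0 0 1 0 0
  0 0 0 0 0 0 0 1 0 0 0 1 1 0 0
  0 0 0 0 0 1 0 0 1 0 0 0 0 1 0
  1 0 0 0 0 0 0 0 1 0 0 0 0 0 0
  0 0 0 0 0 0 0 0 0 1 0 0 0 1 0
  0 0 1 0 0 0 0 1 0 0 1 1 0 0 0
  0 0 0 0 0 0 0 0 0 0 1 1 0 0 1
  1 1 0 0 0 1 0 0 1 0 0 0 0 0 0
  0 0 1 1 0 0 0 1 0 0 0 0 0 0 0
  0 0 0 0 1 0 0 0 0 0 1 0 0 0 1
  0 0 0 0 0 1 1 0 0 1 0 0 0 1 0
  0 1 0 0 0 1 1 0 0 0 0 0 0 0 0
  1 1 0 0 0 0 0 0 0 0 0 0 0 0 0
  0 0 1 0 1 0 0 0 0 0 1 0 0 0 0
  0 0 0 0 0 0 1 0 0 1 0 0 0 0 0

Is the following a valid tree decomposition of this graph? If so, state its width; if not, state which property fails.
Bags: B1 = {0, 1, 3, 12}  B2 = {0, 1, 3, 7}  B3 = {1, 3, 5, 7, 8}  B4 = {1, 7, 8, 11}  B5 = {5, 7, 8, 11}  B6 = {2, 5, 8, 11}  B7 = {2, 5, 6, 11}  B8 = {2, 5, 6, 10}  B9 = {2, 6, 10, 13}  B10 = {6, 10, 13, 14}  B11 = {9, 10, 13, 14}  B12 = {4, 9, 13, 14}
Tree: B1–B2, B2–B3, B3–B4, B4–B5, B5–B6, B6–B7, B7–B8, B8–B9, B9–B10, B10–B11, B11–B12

A tree decomposition must satisfy three properties: every vertex lies in some bag; for every edge, both endpoints lie together in some bag; and for every vertex, the bags containing it form a connected subtree. Here bags containing vertex 5 are not connected in the tree, so the decomposition is invalid.

No — bags containing vertex 5 are not connected in the tree.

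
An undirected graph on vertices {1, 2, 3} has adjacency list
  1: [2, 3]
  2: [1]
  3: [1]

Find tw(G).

1

A width-1 tree decomposition is:
Bags: B1 = {1, 2}  B2 = {1, 3}
Tree: B1–B2
The largest bag has 2 vertices, giving width 1; this decomposition certifies tw(G) ≤ 1. Any graph with an edge has treewidth ≥ 1, and G has the edge 2–1. Hence tw(G) = 1 exactly.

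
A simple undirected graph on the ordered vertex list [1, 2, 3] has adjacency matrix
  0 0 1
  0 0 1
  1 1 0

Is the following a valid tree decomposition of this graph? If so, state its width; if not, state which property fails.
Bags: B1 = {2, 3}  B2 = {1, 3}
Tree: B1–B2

Every vertex of G appears in some bag (union = {1, 2, 3}); every edge is covered by a bag; and for each vertex v the set of bags containing v is connected in the bag tree. The decomposition is therefore valid. The largest bag has 2 vertices, so the width is 1.

Yes; width 1.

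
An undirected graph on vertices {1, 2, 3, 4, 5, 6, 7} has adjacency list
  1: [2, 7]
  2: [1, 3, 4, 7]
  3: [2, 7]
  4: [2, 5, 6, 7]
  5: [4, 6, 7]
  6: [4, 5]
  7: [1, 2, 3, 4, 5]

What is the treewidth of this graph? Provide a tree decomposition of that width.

Treewidth 2.
Bags: B1 = {2, 4, 7}  B2 = {2, 3, 7}  B3 = {4, 5, 7}  B4 = {1, 2, 7}  B5 = {4, 5, 6}
Tree: B1–B2, B1–B3, B2–B4, B3–B5

The largest bag has 3 vertices, giving width 2; this decomposition certifies tw(G) ≤ 2. For the lower bound, the 3 vertices {4, 5, 6} are pairwise adjacent, and any tree decomposition puts a clique entirely inside one bag — forcing width ≥ 2. The upper and lower bounds meet at 2, so that is the treewidth.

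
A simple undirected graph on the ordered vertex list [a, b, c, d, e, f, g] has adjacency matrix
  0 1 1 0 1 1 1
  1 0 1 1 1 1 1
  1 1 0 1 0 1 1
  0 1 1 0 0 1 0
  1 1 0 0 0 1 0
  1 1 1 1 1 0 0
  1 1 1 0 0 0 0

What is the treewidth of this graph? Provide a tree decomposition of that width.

The largest bag has 4 vertices, giving width 3; this decomposition certifies tw(G) ≤ 3. For the lower bound, the 4 vertices {a, b, c, g} are pairwise adjacent, and any tree decomposition puts a clique entirely inside one bag — forcing width ≥ 3. Hence tw(G) = 3 exactly.

Treewidth 3.
One such decomposition:
Bags: B1 = {a, b, c, f}  B2 = {b, c, d, f}  B3 = {a, b, c, g}  B4 = {a, b, e, f}
Tree: B1–B2, B1–B3, B1–B4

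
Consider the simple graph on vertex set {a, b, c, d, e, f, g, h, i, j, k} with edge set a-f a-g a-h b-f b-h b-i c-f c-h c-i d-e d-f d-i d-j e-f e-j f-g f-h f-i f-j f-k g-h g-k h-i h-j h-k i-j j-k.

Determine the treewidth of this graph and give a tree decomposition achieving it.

Treewidth 3.
Bags: B1 = {f, h, j, k}  B2 = {f, h, i, j}  B3 = {d, f, i, j}  B4 = {d, e, f, j}  B5 = {f, g, h, k}  B6 = {b, f, h, i}  B7 = {a, f, g, h}  B8 = {c, f, h, i}
Tree: B1–B2, B2–B3, B3–B4, B1–B5, B2–B6, B5–B7, B2–B8

Every bag has size at most 4, so the width is 4 − 1 = 3 and tw(G) ≤ 3. Conversely, {d, e, f, j} is a clique of size 4, and the vertices of any clique must share a bag in every tree decomposition; so some bag has ≥ 4 vertices and tw(G) ≥ 3. The upper and lower bounds meet at 3, so that is the treewidth.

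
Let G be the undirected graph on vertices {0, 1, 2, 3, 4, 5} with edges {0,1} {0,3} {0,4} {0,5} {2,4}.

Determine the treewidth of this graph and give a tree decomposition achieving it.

Treewidth 1.
One optimal decomposition is:
Bags: B1 = {0, 3}  B2 = {0, 4}  B3 = {2, 4}  B4 = {0, 1}  B5 = {0, 5}
Tree: B1–B2, B2–B3, B1–B4, B1–B5

Each bag holds 2 vertices, so the decomposition has width 1, which upper-bounds the treewidth. G has an edge, so its treewidth is at least 1. Combining the bounds, tw(G) = 1.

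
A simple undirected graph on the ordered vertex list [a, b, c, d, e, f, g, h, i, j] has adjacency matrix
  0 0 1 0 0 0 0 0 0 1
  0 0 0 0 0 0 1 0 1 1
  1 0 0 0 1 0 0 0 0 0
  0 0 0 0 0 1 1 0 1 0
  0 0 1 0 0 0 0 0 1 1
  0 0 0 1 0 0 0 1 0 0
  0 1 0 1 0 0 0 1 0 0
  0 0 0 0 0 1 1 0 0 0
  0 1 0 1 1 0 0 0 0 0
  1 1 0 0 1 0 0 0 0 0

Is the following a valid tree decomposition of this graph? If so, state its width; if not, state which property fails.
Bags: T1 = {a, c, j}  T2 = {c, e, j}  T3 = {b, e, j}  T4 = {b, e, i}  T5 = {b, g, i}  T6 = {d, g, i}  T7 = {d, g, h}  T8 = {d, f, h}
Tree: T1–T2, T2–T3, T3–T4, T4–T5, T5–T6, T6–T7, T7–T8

Yes; width 2.

Checking the three conditions: (i) the bags cover all of {a, b, c, d, e, f, g, h, i, j}; (ii) for each edge, some bag contains both endpoints; (iii) the bags containing any fixed vertex form a subtree. All hold, so the decomposition is valid with width 3 − 1 = 2.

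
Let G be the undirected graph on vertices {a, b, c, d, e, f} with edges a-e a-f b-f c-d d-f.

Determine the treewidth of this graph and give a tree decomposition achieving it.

Treewidth 1.
One optimal decomposition is:
Bags: B1 = {a, f}  B2 = {b, f}  B3 = {d, f}  B4 = {c, d}  B5 = {a, e}
Tree: B1–B2, B1–B3, B3–B4, B1–B5

The largest bag has 2 vertices, giving width 1; this decomposition certifies tw(G) ≤ 1. Since G has at least one edge (e.g. a–f), it is not an edgeless graph, so tw(G) ≥ 1. The upper and lower bounds meet at 1, so that is the treewidth.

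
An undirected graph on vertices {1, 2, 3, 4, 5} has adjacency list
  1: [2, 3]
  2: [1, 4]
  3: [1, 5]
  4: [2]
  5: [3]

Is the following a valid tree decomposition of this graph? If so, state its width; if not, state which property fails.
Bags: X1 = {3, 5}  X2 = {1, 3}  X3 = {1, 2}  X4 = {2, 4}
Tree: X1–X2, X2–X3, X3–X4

Checking the three conditions: (i) the bags cover all of {1, 2, 3, 4, 5}; (ii) for each edge, some bag contains both endpoints; (iii) the bags containing any fixed vertex form a subtree. All hold, so the decomposition is valid with width 2 − 1 = 1.

Yes; width 1.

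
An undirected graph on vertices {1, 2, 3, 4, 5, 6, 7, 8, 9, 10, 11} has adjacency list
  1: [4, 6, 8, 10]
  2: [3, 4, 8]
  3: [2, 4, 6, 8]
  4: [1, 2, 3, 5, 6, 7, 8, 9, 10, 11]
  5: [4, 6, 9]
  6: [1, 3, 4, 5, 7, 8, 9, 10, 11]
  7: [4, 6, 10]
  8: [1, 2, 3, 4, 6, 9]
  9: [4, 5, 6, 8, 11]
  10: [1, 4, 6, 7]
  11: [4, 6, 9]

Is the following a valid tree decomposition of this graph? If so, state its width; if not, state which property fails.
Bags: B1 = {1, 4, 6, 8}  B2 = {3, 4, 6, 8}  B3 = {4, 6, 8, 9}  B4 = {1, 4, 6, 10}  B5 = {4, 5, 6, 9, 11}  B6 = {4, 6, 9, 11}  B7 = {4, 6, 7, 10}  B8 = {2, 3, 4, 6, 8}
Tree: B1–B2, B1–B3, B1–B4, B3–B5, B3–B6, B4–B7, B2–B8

No — bags containing vertex 11 are not connected in the tree.

A tree decomposition must satisfy three properties: every vertex lies in some bag; for every edge, both endpoints lie together in some bag; and for every vertex, the bags containing it form a connected subtree. Here bags containing vertex 11 are not connected in the tree, so the decomposition is invalid.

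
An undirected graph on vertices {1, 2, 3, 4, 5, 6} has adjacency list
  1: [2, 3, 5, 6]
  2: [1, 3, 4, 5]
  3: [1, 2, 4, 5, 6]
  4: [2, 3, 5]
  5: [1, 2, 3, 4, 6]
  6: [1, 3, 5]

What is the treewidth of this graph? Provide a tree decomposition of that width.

The largest bag has 4 vertices, giving width 3; this decomposition certifies tw(G) ≤ 3. On the other hand G contains the 4-clique {1, 2, 3, 5}. A clique must lie in a single bag of any decomposition, so no decomposition can have width below 3. Therefore the treewidth is 3.

Treewidth 3.
One such decomposition:
Bags: B1 = {2, 3, 4, 5}  B2 = {1, 2, 3, 5}  B3 = {1, 3, 5, 6}
Tree: B1–B2, B2–B3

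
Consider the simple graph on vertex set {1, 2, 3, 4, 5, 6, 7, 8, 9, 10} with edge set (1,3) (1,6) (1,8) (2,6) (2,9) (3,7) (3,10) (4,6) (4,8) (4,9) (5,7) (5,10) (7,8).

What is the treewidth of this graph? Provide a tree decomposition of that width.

Treewidth 2.
Bags: B1 = {3, 5, 10}  B2 = {3, 5, 7}  B3 = {1, 3, 7}  B4 = {1, 7, 8}  B5 = {1, 6, 8}  B6 = {4, 6, 8}  B7 = {2, 4, 6}  B8 = {2, 4, 9}
Tree: B1–B2, B2–B3, B3–B4, B4–B5, B5–B6, B6–B7, B7–B8

Each bag holds 3 vertices, so the decomposition has width 2, which upper-bounds the treewidth. Since 10–5–7–3–10 is a cycle in G, G is not acyclic. Forests are exactly the graphs of treewidth ≤ 1, so tw(G) ≥ 2. The upper and lower bounds meet at 2, so that is the treewidth.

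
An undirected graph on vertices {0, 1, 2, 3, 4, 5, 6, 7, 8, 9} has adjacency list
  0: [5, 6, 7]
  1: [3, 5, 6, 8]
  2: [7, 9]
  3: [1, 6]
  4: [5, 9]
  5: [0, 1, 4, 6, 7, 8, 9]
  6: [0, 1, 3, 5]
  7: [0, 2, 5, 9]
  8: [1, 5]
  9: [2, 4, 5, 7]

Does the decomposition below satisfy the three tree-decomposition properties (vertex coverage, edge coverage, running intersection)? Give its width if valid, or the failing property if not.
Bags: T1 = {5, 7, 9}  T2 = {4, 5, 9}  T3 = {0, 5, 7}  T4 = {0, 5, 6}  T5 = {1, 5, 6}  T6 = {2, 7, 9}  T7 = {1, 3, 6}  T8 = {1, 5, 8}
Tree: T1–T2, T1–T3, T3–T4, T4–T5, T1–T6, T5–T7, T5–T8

Yes; width 2.

Checking the three conditions: (i) the bags cover all of {0, 1, 2, 3, 4, 5, 6, 7, 8, 9}; (ii) for each edge, some bag contains both endpoints; (iii) the bags containing any fixed vertex form a subtree. All hold, so the decomposition is valid with width 3 − 1 = 2.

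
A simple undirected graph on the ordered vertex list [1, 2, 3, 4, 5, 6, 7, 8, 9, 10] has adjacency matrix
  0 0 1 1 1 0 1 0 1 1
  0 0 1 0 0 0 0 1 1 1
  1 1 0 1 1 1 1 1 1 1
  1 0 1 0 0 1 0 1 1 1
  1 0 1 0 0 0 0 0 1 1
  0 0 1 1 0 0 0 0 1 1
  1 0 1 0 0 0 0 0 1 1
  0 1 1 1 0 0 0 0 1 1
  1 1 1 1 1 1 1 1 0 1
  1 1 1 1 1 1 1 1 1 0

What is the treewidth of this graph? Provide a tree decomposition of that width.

Each bag holds 5 vertices, so the decomposition has width 4, which upper-bounds the treewidth. Conversely, {2, 3, 8, 9, 10} is a clique of size 5, and the vertices of any clique must share a bag in every tree decomposition; so some bag has ≥ 5 vertices and tw(G) ≥ 4. Hence tw(G) = 4 exactly.

Treewidth 4.
Bags: B1 = {3, 4, 8, 9, 10}  B2 = {2, 3, 8, 9, 10}  B3 = {3, 4, 6, 9, 10}  B4 = {1, 3, 4, 9, 10}  B5 = {1, 3, 5, 9, 10}  B6 = {1, 3, 7, 9, 10}
Tree: B1–B2, B1–B3, B3–B4, B4–B5, B4–B6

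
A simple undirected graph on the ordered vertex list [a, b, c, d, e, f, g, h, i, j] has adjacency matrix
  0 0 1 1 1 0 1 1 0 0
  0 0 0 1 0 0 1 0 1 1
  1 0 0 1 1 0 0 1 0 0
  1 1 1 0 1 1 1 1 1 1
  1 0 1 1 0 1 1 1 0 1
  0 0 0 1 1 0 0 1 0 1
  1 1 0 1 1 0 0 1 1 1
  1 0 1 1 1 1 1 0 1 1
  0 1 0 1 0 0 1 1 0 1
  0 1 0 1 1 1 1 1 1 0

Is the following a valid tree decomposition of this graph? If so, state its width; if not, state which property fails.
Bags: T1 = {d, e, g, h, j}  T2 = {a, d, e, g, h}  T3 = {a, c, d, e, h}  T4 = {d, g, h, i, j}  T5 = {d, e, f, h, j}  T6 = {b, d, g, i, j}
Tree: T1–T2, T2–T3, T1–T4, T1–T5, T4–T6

Checking the three conditions: (i) the bags cover all of {a, b, c, d, e, f, g, h, i, j}; (ii) for each edge, some bag contains both endpoints; (iii) the bags containing any fixed vertex form a subtree. All hold, so the decomposition is valid with width 5 − 1 = 4.

Yes; width 4.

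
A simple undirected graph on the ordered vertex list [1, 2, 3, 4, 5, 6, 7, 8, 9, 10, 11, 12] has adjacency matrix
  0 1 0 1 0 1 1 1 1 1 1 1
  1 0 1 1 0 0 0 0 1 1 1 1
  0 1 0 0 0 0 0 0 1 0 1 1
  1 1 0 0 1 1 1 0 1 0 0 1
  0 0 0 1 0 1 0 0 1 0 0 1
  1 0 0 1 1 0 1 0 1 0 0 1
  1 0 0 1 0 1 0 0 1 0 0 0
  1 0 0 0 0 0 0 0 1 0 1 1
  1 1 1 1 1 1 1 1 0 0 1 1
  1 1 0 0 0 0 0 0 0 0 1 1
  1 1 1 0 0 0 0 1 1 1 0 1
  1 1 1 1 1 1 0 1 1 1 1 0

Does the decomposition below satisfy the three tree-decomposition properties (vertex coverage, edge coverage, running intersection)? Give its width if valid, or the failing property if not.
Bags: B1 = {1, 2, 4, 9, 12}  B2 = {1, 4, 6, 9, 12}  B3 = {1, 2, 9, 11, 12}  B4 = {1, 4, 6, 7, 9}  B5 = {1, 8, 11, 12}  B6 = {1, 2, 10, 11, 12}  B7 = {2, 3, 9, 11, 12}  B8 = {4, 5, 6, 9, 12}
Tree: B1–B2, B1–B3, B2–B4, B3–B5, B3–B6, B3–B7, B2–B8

A tree decomposition must satisfy three properties: every vertex lies in some bag; for every edge, both endpoints lie together in some bag; and for every vertex, the bags containing it form a connected subtree. Here edge (9,8) lies in no bag, so the decomposition is invalid.

No — edge (9,8) lies in no bag.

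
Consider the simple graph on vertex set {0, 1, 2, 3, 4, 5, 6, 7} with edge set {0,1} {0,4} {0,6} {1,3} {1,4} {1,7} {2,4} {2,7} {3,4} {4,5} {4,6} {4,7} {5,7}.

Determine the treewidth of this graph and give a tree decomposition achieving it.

The largest bag has 3 vertices, giving width 2; this decomposition certifies tw(G) ≤ 2. On the other hand G contains the 3-clique {0, 1, 4}. A clique must lie in a single bag of any decomposition, so no decomposition can have width below 2. Therefore the treewidth is 2.

Treewidth 2.
Bags: B1 = {0, 1, 4}  B2 = {1, 4, 7}  B3 = {1, 3, 4}  B4 = {4, 5, 7}  B5 = {0, 4, 6}  B6 = {2, 4, 7}
Tree: B1–B2, B2–B3, B2–B4, B1–B5, B2–B6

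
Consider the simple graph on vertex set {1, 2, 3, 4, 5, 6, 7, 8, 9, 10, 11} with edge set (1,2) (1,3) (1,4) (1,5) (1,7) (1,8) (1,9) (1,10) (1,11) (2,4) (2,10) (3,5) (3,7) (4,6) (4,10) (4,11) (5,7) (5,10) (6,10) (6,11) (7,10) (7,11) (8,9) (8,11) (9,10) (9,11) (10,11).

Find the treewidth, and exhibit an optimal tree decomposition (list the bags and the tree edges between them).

Every bag has size at most 4, so the width is 4 − 1 = 3 and tw(G) ≤ 3. Conversely, {1, 8, 9, 11} is a clique of size 4, and the vertices of any clique must share a bag in every tree decomposition; so some bag has ≥ 4 vertices and tw(G) ≥ 3. The upper and lower bounds meet at 3, so that is the treewidth.

Treewidth 3.
Bags: B1 = {1, 9, 10, 11}  B2 = {1, 4, 10, 11}  B3 = {1, 7, 10, 11}  B4 = {4, 6, 10, 11}  B5 = {1, 2, 4, 10}  B6 = {1, 8, 9, 11}  B7 = {1, 5, 7, 10}  B8 = {1, 3, 5, 7}
Tree: B1–B2, B2–B3, B2–B4, B2–B5, B1–B6, B3–B7, B7–B8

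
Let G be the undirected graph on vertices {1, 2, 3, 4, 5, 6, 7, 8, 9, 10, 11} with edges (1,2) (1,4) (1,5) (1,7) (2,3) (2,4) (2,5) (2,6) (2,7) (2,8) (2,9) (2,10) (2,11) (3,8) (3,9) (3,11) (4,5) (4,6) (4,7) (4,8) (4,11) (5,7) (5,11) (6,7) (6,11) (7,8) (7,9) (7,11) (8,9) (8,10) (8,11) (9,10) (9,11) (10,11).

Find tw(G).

A width-4 tree decomposition is:
Bags: B1 = {2, 8, 9, 10, 11}  B2 = {2, 7, 8, 9, 11}  B3 = {2, 4, 7, 8, 11}  B4 = {2, 4, 5, 7, 11}  B5 = {2, 3, 8, 9, 11}  B6 = {2, 4, 6, 7, 11}  B7 = {1, 2, 4, 5, 7}
Tree: B1–B2, B2–B3, B3–B4, B1–B5, B3–B6, B4–B7
The largest bag has 5 vertices, giving width 4; this decomposition certifies tw(G) ≤ 4. Conversely, {1, 2, 4, 5, 7} is a clique of size 5, and the vertices of any clique must share a bag in every tree decomposition; so some bag has ≥ 5 vertices and tw(G) ≥ 4. Hence tw(G) = 4 exactly.

4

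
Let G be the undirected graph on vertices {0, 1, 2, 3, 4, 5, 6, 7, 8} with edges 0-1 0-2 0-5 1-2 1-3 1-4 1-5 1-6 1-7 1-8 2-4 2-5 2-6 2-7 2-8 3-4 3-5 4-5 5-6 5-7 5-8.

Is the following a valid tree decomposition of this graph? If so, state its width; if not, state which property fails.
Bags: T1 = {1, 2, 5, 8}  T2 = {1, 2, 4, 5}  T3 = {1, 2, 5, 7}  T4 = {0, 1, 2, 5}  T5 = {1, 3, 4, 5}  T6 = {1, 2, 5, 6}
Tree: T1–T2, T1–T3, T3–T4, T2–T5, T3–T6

Yes; width 3.

Every vertex of G appears in some bag (union = {0, 1, 2, 3, 4, 5, 6, 7, 8}); every edge is covered by a bag; and for each vertex v the set of bags containing v is connected in the bag tree. The decomposition is therefore valid. The largest bag has 4 vertices, so the width is 3.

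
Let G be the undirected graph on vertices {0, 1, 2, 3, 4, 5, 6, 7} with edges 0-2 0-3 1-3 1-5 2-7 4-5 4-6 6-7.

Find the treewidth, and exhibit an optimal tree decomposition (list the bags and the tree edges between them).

Treewidth 2.
Bags: B1 = {0, 2, 3}  B2 = {1, 2, 3}  B3 = {1, 2, 5}  B4 = {2, 4, 5}  B5 = {2, 4, 6}  B6 = {2, 6, 7}
Tree: B1–B2, B2–B3, B3–B4, B4–B5, B5–B6

Each bag holds 3 vertices, so the decomposition has width 2, which upper-bounds the treewidth. The edges 2–0–3–1–5–4–6–7–2 form a cycle, so G is not a tree and its treewidth is at least 2. Combining the bounds, tw(G) = 2.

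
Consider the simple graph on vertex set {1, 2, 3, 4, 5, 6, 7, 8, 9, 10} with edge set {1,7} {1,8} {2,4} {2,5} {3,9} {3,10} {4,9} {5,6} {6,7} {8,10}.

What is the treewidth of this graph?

A width-2 tree decomposition is:
Bags: B1 = {2, 4, 9}  B2 = {2, 5, 9}  B3 = {5, 6, 9}  B4 = {6, 7, 9}  B5 = {1, 7, 9}  B6 = {1, 8, 9}  B7 = {8, 9, 10}  B8 = {3, 9, 10}
Tree: B1–B2, B2–B3, B3–B4, B4–B5, B5–B6, B6–B7, B7–B8
Every bag has size at most 3, so the width is 3 − 1 = 2 and tw(G) ≤ 2. The edges 9–4–2–5–6–7–1–8–10–3–9 form a cycle, so G is not a tree and its treewidth is at least 2. Therefore the treewidth is 2.

2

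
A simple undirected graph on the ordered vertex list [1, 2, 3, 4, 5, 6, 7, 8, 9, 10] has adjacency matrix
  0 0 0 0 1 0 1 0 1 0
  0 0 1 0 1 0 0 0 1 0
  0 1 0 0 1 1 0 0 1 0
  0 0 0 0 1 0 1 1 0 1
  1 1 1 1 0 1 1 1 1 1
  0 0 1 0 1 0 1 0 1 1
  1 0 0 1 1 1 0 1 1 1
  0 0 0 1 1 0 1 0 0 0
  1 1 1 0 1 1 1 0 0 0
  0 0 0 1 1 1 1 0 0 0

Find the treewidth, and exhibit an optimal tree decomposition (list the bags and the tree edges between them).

Every bag has size at most 4, so the width is 4 − 1 = 3 and tw(G) ≤ 3. Conversely, {2, 3, 5, 9} is a clique of size 4, and the vertices of any clique must share a bag in every tree decomposition; so some bag has ≥ 4 vertices and tw(G) ≥ 3. Therefore the treewidth is 3.

Treewidth 3.
One such decomposition:
Bags: B1 = {5, 6, 7, 10}  B2 = {4, 5, 7, 10}  B3 = {4, 5, 7, 8}  B4 = {5, 6, 7, 9}  B5 = {1, 5, 7, 9}  B6 = {3, 5, 6, 9}  B7 = {2, 3, 5, 9}
Tree: B1–B2, B2–B3, B1–B4, B4–B5, B4–B6, B6–B7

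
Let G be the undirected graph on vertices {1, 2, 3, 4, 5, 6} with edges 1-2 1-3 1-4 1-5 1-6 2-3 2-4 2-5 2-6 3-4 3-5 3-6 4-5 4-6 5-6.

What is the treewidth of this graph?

A width-5 tree decomposition is:
Bags: B1 = {1, 2, 3, 4, 5, 6}
Tree: (single bag)
A single bag containing all 6 vertices is trivially a valid decomposition of width 5. For the lower bound, the 6 vertices {1, 2, 3, 4, 5, 6} are pairwise adjacent, and any tree decomposition puts a clique entirely inside one bag — forcing width ≥ 5. Combining the bounds, tw(G) = 5.

5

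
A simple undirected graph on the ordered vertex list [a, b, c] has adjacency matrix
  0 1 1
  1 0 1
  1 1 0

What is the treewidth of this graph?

2

A width-2 tree decomposition is:
Bags: B1 = {a, b, c}
Tree: (single bag)
A single bag containing all 3 vertices is trivially a valid decomposition of width 2. For the lower bound, the 3 vertices {a, b, c} are pairwise adjacent, and any tree decomposition puts a clique entirely inside one bag — forcing width ≥ 2. Combining the bounds, tw(G) = 2.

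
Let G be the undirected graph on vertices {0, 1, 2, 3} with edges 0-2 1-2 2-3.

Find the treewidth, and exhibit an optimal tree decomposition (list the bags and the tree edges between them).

Treewidth 1.
One such decomposition:
Bags: B1 = {0, 2}  B2 = {2, 3}  B3 = {1, 2}
Tree: B1–B2, B1–B3

Every bag has size at most 2, so the width is 2 − 1 = 1 and tw(G) ≤ 1. Any graph with an edge has treewidth ≥ 1, and G has the edge 0–2. Combining the bounds, tw(G) = 1.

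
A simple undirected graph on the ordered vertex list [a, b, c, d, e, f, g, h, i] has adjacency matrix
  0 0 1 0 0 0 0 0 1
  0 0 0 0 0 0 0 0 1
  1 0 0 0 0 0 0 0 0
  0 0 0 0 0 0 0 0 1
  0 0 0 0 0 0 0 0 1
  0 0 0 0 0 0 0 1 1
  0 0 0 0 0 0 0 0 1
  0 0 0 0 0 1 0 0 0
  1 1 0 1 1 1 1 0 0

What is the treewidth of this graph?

1

A width-1 tree decomposition is:
Bags: B1 = {e, i}  B2 = {a, i}  B3 = {b, i}  B4 = {d, i}  B5 = {g, i}  B6 = {f, i}  B7 = {f, h}  B8 = {a, c}
Tree: B1–B2, B2–B3, B3–B4, B1–B5, B4–B6, B6–B7, B2–B8
Each bag holds 2 vertices, so the decomposition has width 1, which upper-bounds the treewidth. Any graph with an edge has treewidth ≥ 1, and G has the edge i–e. Hence tw(G) = 1 exactly.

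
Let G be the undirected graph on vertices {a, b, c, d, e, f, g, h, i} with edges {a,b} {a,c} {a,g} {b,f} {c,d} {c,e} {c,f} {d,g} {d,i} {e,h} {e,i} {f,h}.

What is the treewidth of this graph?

A width-3 tree decomposition is:
Bags: B1 = {a, b, d, g}  B2 = {a, b, c, d}  B3 = {b, c, d, f}  B4 = {c, d, f, i}  B5 = {c, e, f, i}  B6 = {e, f, h, i}
Tree: B1–B2, B2–B3, B3–B4, B4–B5, B5–B6
The largest bag has 4 vertices, giving width 3; this decomposition certifies tw(G) ≤ 3. For the lower bound: the 4 vertex sets {a,b,g}, {d}, {c}, {e,f,h,i} are disjoint, each induces a connected subgraph, and every pair is joined by at least one edge of G. Contracting each set to a single vertex therefore yields K_{4} as a minor, and since treewidth is minor-monotone, tw(G) ≥ tw(K_{4}) = 3. Therefore the treewidth is 3.

3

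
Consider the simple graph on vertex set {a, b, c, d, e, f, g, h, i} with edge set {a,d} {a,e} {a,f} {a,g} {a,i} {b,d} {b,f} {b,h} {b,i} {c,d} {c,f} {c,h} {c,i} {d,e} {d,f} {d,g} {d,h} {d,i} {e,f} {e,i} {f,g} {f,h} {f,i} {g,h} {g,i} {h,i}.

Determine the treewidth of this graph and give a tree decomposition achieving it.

Treewidth 4.
Bags: B1 = {a, d, f, g, i}  B2 = {d, f, g, h, i}  B3 = {b, d, f, h, i}  B4 = {a, d, e, f, i}  B5 = {c, d, f, h, i}
Tree: B1–B2, B2–B3, B1–B4, B3–B5

The largest bag has 5 vertices, giving width 4; this decomposition certifies tw(G) ≤ 4. On the other hand G contains the 5-clique {a, d, e, f, i}. A clique must lie in a single bag of any decomposition, so no decomposition can have width below 4. Therefore the treewidth is 4.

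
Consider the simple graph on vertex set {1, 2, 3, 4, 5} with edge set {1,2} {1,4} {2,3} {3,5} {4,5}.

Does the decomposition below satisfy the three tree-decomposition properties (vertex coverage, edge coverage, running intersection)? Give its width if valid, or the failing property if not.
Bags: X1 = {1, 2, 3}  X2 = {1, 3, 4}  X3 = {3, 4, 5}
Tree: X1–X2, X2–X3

Yes; width 2.

Checking the three conditions: (i) the bags cover all of {1, 2, 3, 4, 5}; (ii) for each edge, some bag contains both endpoints; (iii) the bags containing any fixed vertex form a subtree. All hold, so the decomposition is valid with width 3 − 1 = 2.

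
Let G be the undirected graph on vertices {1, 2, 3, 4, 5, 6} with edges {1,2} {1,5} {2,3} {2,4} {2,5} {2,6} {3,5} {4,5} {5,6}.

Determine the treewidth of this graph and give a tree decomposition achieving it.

Treewidth 2.
Bags: B1 = {2, 3, 5}  B2 = {2, 5, 6}  B3 = {2, 4, 5}  B4 = {1, 2, 5}
Tree: B1–B2, B2–B3, B1–B4

Each bag holds 3 vertices, so the decomposition has width 2, which upper-bounds the treewidth. For the lower bound, the 3 vertices {1, 2, 5} are pairwise adjacent, and any tree decomposition puts a clique entirely inside one bag — forcing width ≥ 2. Hence tw(G) = 2 exactly.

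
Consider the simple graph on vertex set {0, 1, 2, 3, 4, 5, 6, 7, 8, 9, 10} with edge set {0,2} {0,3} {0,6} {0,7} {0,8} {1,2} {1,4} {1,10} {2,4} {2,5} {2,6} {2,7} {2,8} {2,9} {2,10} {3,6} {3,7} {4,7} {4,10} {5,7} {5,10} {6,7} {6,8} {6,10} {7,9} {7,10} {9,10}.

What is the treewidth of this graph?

3

A width-3 tree decomposition is:
Bags: B1 = {2, 6, 7, 10}  B2 = {0, 2, 6, 7}  B3 = {2, 4, 7, 10}  B4 = {0, 2, 6, 8}  B5 = {2, 7, 9, 10}  B6 = {1, 2, 4, 10}  B7 = {2, 5, 7, 10}  B8 = {0, 3, 6, 7}
Tree: B1–B2, B1–B3, B2–B4, B1–B5, B3–B6, B3–B7, B2–B8
Every bag has size at most 4, so the width is 4 − 1 = 3 and tw(G) ≤ 3. Conversely, {0, 2, 6, 8} is a clique of size 4, and the vertices of any clique must share a bag in every tree decomposition; so some bag has ≥ 4 vertices and tw(G) ≥ 3. The upper and lower bounds meet at 3, so that is the treewidth.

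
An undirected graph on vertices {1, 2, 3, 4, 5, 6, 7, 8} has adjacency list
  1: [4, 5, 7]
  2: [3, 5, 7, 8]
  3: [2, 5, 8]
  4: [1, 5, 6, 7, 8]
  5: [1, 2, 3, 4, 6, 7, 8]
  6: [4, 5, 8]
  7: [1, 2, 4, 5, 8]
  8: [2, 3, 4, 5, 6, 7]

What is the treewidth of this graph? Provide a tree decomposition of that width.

Every bag has size at most 4, so the width is 4 − 1 = 3 and tw(G) ≤ 3. For the lower bound, the 4 vertices {2, 3, 5, 8} are pairwise adjacent, and any tree decomposition puts a clique entirely inside one bag — forcing width ≥ 3. Combining the bounds, tw(G) = 3.

Treewidth 3.
Bags: B1 = {2, 5, 7, 8}  B2 = {2, 3, 5, 8}  B3 = {4, 5, 7, 8}  B4 = {1, 4, 5, 7}  B5 = {4, 5, 6, 8}
Tree: B1–B2, B1–B3, B3–B4, B3–B5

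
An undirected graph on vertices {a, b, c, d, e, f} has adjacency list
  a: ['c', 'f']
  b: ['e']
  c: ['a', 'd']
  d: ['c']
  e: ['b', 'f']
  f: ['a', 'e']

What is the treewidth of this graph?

A width-1 tree decomposition is:
Bags: B1 = {c, d}  B2 = {a, c}  B3 = {a, f}  B4 = {e, f}  B5 = {b, e}
Tree: B1–B2, B2–B3, B3–B4, B4–B5
The largest bag has 2 vertices, giving width 1; this decomposition certifies tw(G) ≤ 1. Any graph with an edge has treewidth ≥ 1, and G has the edge d–c. Therefore the treewidth is 1.

1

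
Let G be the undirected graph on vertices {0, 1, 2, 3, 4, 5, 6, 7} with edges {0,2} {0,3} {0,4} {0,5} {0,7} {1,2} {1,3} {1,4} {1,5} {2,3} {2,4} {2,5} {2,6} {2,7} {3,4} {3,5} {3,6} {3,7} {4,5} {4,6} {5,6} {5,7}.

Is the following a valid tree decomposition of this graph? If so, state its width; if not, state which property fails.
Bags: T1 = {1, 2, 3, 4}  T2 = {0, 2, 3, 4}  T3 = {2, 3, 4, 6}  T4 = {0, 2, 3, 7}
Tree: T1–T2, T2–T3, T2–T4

No — vertex 5 appears in no bag.

A tree decomposition must satisfy three properties: every vertex lies in some bag; for every edge, both endpoints lie together in some bag; and for every vertex, the bags containing it form a connected subtree. Here vertex 5 appears in no bag, so the decomposition is invalid.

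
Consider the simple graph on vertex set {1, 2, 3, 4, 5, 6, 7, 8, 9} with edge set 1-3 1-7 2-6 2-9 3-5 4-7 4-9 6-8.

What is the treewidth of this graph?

A width-1 tree decomposition is:
Bags: B1 = {3, 5}  B2 = {1, 3}  B3 = {1, 7}  B4 = {4, 7}  B5 = {4, 9}  B6 = {2, 9}  B7 = {2, 6}  B8 = {6, 8}
Tree: B1–B2, B2–B3, B3–B4, B4–B5, B5–B6, B6–B7, B7–B8
Every bag has size at most 2, so the width is 2 − 1 = 1 and tw(G) ≤ 1. Since G has at least one edge (e.g. 5–3), it is not an edgeless graph, so tw(G) ≥ 1. Hence tw(G) = 1 exactly.

1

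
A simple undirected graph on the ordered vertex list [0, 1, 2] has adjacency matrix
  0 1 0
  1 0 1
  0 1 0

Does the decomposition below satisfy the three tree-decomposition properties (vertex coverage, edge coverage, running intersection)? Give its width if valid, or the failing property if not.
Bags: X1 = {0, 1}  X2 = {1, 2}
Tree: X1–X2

Every vertex of G appears in some bag (union = {0, 1, 2}); every edge is covered by a bag; and for each vertex v the set of bags containing v is connected in the bag tree. The decomposition is therefore valid. The largest bag has 2 vertices, so the width is 1.

Yes; width 1.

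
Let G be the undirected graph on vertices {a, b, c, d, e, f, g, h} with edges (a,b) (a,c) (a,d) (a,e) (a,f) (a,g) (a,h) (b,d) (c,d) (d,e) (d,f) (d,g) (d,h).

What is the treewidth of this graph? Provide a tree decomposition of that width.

Treewidth 2.
One optimal decomposition is:
Bags: B1 = {a, b, d}  B2 = {a, d, g}  B3 = {a, d, e}  B4 = {a, d, f}  B5 = {a, d, h}  B6 = {a, c, d}
Tree: B1–B2, B2–B3, B1–B4, B2–B5, B4–B6

Every bag has size at most 3, so the width is 3 − 1 = 2 and tw(G) ≤ 2. Conversely, {a, d, f} is a clique of size 3, and the vertices of any clique must share a bag in every tree decomposition; so some bag has ≥ 3 vertices and tw(G) ≥ 2. Combining the bounds, tw(G) = 2.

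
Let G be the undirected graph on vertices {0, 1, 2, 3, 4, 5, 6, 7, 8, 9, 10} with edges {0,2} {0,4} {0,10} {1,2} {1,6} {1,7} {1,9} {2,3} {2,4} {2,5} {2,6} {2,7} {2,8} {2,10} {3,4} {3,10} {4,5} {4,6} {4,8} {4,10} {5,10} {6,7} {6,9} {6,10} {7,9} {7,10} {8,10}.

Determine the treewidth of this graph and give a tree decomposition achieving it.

Each bag holds 4 vertices, so the decomposition has width 3, which upper-bounds the treewidth. For the lower bound, the 4 vertices {1, 6, 7, 9} are pairwise adjacent, and any tree decomposition puts a clique entirely inside one bag — forcing width ≥ 3. Therefore the treewidth is 3.

Treewidth 3.
One such decomposition:
Bags: B1 = {0, 2, 4, 10}  B2 = {2, 4, 6, 10}  B3 = {2, 4, 5, 10}  B4 = {2, 4, 8, 10}  B5 = {2, 6, 7, 10}  B6 = {2, 3, 4, 10}  B7 = {1, 2, 6, 7}  B8 = {1, 6, 7, 9}
Tree: B1–B2, B2–B3, B1–B4, B2–B5, B1–B6, B5–B7, B7–B8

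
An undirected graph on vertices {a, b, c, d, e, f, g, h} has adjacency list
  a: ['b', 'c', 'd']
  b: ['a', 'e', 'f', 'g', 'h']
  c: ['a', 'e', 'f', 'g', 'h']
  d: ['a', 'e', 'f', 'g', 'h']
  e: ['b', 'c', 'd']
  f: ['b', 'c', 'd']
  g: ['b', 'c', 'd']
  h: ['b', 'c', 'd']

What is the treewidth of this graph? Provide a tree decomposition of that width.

Treewidth 3.
Bags: B1 = {b, c, d, h}  B2 = {b, c, d, f}  B3 = {a, b, c, d}  B4 = {b, c, d, e}  B5 = {b, c, d, g}
Tree: B1–B2, B2–B3, B3–B4, B4–B5

Each bag holds 4 vertices, so the decomposition has width 3, which upper-bounds the treewidth. For the lower bound: the 4 vertex sets {d,h}, {c,f}, {b}, {a} are disjoint, each induces a connected subgraph, and every pair is joined by at least one edge of G. Contracting each set to a single vertex therefore yields K_{4} as a minor, and since treewidth is minor-monotone, tw(G) ≥ tw(K_{4}) = 3. The upper and lower bounds meet at 3, so that is the treewidth.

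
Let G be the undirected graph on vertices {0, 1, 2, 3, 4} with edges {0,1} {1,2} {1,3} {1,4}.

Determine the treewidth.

1

A width-1 tree decomposition is:
Bags: B1 = {1, 3}  B2 = {0, 1}  B3 = {1, 2}  B4 = {1, 4}
Tree: B1–B2, B1–B3, B1–B4
Each bag holds 2 vertices, so the decomposition has width 1, which upper-bounds the treewidth. Any graph with an edge has treewidth ≥ 1, and G has the edge 1–3. The upper and lower bounds meet at 1, so that is the treewidth.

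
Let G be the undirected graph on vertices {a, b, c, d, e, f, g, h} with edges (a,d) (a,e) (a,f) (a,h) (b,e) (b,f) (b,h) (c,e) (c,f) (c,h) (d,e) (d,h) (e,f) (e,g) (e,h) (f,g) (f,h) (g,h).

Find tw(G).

3

A width-3 tree decomposition is:
Bags: B1 = {a, e, f, h}  B2 = {b, e, f, h}  B3 = {a, d, e, h}  B4 = {e, f, g, h}  B5 = {c, e, f, h}
Tree: B1–B2, B1–B3, B2–B4, B2–B5
Each bag holds 4 vertices, so the decomposition has width 3, which upper-bounds the treewidth. For the lower bound, the 4 vertices {a, d, e, h} are pairwise adjacent, and any tree decomposition puts a clique entirely inside one bag — forcing width ≥ 3. Therefore the treewidth is 3.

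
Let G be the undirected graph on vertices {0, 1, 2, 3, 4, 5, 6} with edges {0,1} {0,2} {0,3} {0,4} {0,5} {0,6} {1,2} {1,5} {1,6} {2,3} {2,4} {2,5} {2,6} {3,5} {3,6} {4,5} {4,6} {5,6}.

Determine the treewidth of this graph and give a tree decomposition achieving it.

Every bag has size at most 5, so the width is 5 − 1 = 4 and tw(G) ≤ 4. Conversely, {0, 1, 2, 5, 6} is a clique of size 5, and the vertices of any clique must share a bag in every tree decomposition; so some bag has ≥ 5 vertices and tw(G) ≥ 4. The upper and lower bounds meet at 4, so that is the treewidth.

Treewidth 4.
One optimal decomposition is:
Bags: B1 = {0, 2, 4, 5, 6}  B2 = {0, 2, 3, 5, 6}  B3 = {0, 1, 2, 5, 6}
Tree: B1–B2, B1–B3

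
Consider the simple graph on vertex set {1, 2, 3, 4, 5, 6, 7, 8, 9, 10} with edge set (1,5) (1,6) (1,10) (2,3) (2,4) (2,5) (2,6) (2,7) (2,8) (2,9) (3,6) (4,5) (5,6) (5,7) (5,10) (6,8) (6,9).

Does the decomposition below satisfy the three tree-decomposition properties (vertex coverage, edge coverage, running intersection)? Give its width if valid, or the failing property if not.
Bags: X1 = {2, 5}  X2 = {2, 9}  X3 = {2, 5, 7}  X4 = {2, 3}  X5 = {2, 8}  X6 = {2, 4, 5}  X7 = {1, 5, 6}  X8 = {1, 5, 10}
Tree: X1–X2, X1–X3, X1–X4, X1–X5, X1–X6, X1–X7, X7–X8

No — edge (6,2) lies in no bag.

A tree decomposition must satisfy three properties: every vertex lies in some bag; for every edge, both endpoints lie together in some bag; and for every vertex, the bags containing it form a connected subtree. Here edge (6,2) lies in no bag, so the decomposition is invalid.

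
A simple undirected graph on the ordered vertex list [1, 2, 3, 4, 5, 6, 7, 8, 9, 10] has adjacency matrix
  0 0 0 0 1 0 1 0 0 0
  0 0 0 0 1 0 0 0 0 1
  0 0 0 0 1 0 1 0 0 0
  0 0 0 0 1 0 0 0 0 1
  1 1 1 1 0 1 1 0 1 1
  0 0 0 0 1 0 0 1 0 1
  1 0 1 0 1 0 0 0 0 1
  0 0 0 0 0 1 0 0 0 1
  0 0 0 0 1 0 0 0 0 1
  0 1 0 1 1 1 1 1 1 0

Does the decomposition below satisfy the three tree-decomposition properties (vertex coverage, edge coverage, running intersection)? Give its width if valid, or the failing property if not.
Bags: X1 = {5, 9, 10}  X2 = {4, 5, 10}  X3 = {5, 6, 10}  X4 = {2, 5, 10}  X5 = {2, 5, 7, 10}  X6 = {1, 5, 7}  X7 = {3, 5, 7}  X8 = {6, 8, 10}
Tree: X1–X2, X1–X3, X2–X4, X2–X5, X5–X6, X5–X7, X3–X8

No — bags containing vertex 2 are not connected in the tree.

A tree decomposition must satisfy three properties: every vertex lies in some bag; for every edge, both endpoints lie together in some bag; and for every vertex, the bags containing it form a connected subtree. Here bags containing vertex 2 are not connected in the tree, so the decomposition is invalid.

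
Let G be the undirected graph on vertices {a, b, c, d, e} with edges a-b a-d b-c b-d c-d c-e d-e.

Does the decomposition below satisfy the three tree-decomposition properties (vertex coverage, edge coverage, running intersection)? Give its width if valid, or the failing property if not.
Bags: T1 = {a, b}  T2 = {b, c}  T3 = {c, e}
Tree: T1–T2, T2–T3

No — vertex d appears in no bag.

A tree decomposition must satisfy three properties: every vertex lies in some bag; for every edge, both endpoints lie together in some bag; and for every vertex, the bags containing it form a connected subtree. Here vertex d appears in no bag, so the decomposition is invalid.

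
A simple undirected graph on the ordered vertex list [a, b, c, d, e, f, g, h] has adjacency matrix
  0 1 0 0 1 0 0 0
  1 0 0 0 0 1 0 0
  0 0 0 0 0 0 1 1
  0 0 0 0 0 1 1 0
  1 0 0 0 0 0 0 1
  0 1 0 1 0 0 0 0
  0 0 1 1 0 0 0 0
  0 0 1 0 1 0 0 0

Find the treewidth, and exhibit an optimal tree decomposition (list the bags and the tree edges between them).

Treewidth 2.
One such decomposition:
Bags: B1 = {a, b, f}  B2 = {a, e, f}  B3 = {e, f, h}  B4 = {c, f, h}  B5 = {c, f, g}  B6 = {d, f, g}
Tree: B1–B2, B2–B3, B3–B4, B4–B5, B5–B6

Each bag holds 3 vertices, so the decomposition has width 2, which upper-bounds the treewidth. The edges f–b–a–e–h–c–g–d–f form a cycle, so G is not a tree and its treewidth is at least 2. Therefore the treewidth is 2.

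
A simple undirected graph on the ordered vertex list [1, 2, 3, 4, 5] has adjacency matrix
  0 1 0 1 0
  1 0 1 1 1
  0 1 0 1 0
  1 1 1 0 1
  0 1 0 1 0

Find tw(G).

A width-2 tree decomposition is:
Bags: B1 = {2, 3, 4}  B2 = {2, 4, 5}  B3 = {1, 2, 4}
Tree: B1–B2, B2–B3
Each bag holds 3 vertices, so the decomposition has width 2, which upper-bounds the treewidth. For the lower bound, the 3 vertices {1, 2, 4} are pairwise adjacent, and any tree decomposition puts a clique entirely inside one bag — forcing width ≥ 2. Hence tw(G) = 2 exactly.

2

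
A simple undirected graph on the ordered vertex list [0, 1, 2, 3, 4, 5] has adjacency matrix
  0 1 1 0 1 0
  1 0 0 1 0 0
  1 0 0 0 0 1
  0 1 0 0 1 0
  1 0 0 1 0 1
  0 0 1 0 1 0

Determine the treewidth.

2

A width-2 tree decomposition is:
Bags: B1 = {2, 4, 5}  B2 = {0, 2, 4}  B3 = {0, 3, 4}  B4 = {0, 1, 3}
Tree: B1–B2, B2–B3, B3–B4
Each bag holds 3 vertices, so the decomposition has width 2, which upper-bounds the treewidth. For the lower bound, G contains the cycle 5–2–0–4–5, so G is not a forest; only forests have treewidth ≤ 1, hence tw(G) ≥ 2. Combining the bounds, tw(G) = 2.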